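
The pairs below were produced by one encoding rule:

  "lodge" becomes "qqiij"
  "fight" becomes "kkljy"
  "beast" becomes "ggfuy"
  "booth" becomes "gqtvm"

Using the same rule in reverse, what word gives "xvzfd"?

Shifts by position in lodge: pos 0: l→q (+5), pos 1: o→q (+2), pos 2: d→i (+5), pos 3: g→i (+2) — repeating every 2. It's a Vigenère-style cipher with numeric key [5,2]: position i shifts by key[i mod 2].
Reversing it on xvzfd: x−5=s, v−2=t, z−5=u, f−2=d, d−5=y.

study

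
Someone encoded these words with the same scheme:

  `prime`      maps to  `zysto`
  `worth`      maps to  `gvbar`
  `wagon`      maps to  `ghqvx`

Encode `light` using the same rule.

vpqod

Shifts by position in prime: pos 0: p→z (+10), pos 1: r→y (+7), pos 2: i→s (+10), pos 3: m→t (+7) — repeating every 2. The shifts repeat in a cycle of length 2: positions 0,1,… shift by +10, +7, then the pattern repeats.
For light: l+10=v, i+7=p, g+10=q, h+7=o, t+10=d.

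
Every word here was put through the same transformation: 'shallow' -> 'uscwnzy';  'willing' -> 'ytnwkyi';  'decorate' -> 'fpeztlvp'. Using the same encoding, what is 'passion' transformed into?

Shifts by position in shallow: pos 0: s→u (+2), pos 1: h→s (+11), pos 2: a→c (+2), pos 3: l→w (+11) — repeating every 2. A repeating key of period 2 is used — shifts +2, +11 over and over.
For passion: p+2=r, a+11=l, s+2=u, s+11=d, i+2=k, o+11=z, n+2=p.

rludkzp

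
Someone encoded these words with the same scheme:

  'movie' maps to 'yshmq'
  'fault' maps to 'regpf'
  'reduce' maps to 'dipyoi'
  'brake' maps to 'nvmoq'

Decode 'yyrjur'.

muffin

The shifts repeat in a cycle of length 2: positions 0,1,… shift by +12, +4, then the pattern repeats.
Decoding yyrjur: y−12=m, y−4=u, r−12=f, j−4=f, u−12=i, r−4=n.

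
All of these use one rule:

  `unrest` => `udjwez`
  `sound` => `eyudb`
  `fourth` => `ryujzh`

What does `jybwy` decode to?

rodeo

Each letter's alphabet position (a=0..z=25) is mapped through 21·x+16 mod 26 — an affine cipher.
Undoing it on jybwy: j(9)→5·(9−16)≡17=r; y(24)→5·(24−16)≡14=o; b(1)→5·(1−16)≡3=d; w(22)→5·(22−16)≡4=e; y(24)→5·(24−16)≡14=o (all mod 26).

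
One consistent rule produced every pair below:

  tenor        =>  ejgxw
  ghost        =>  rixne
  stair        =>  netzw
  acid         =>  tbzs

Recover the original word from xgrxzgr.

ongoing

Each letter's alphabet position (a=0..z=25) is mapped through 17·x+19 mod 26 — an affine cipher.
Decoding xgrxzgr: x(23)→23·(23−19)≡14=o; g(6)→23·(6−19)≡13=n; r(17)→23·(17−19)≡6=g; x(23)→23·(23−19)≡14=o; z(25)→23·(25−19)≡8=i; g(6)→23·(6−19)≡13=n; r(17)→23·(17−19)≡6=g (all mod 26).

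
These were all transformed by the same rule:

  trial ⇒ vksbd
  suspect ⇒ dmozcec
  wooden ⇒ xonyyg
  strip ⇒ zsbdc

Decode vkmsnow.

medical

The output letters match the input read backwards, each shifted +10: trial reversed is lairt. Read the word backwards and shift each letter +10.
Reversing it on vkmsnow: shift back: v−10=l, k−10=a, m−10=c, s−10=i, n−10=d, o−10=e, w−10=m → lacidem; then reverse → medical.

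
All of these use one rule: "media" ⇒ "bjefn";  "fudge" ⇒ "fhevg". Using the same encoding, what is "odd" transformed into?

Two steps: reverse the string, then apply a Caesar shift of +1.
On odd: reverse → ddo; then shift: d+1=e, d+1=e, o+1=p.

eep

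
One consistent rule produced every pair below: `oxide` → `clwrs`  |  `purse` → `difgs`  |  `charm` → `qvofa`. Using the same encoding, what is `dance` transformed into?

It's a constant shift of +14 (ROT14).
Applying it to dance: d+14=r, a+14=o, n+14=b, c+14=q, e+14=s.

robqs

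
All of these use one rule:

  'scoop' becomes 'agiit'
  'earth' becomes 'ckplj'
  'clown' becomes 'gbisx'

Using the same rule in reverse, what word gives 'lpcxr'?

trend

s(18)→a(0) and c(2)→g(6) fit y≡11x+10 (mod 26); the inverse of 11 mod 26 is 19. This is an affine cipher: with a=0,…,z=25, each position x becomes (11x+10) mod 26.
Decoding lpcxr: l(11)→19·(11−10)≡19=t; p(15)→19·(15−10)≡17=r; c(2)→19·(2−10)≡4=e; x(23)→19·(23−10)≡13=n; r(17)→19·(17−10)≡3=d (all mod 26).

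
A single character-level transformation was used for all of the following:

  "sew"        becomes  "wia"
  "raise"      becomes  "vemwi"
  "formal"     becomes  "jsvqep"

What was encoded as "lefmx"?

Compare letters: s→w is +4, e→i is +4, w→a is +4 — a constant shift. Each letter is shifted forward by 4 in the alphabet (a Caesar shift of +4).
Reversing it on lefmx: l−4=h, e−4=a, f−4=b, m−4=i, x−4=t.

habit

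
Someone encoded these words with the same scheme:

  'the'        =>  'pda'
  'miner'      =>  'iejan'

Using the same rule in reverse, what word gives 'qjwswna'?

unaware

Every letter moves 22 places later in the alphabet, wrapping around z→a.
Decoding qjwswna: q−22=u, j−22=n, w−22=a, s−22=w, w−22=a, n−22=r, a−22=e.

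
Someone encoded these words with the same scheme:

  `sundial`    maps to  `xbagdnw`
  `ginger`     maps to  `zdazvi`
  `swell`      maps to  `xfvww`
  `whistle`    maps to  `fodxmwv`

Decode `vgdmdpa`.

edition

s(18)→x(23) and u(20)→b(1) fit y≡15x+13 (mod 26); the inverse of 15 mod 26 is 7. Treating letters as 0–25, the rule is x ↦ 15x + 13 (mod 26).
Undoing it on vgdmdpa: v(21)→7·(21−13)≡4=e; g(6)→7·(6−13)≡3=d; d(3)→7·(3−13)≡8=i; m(12)→7·(12−13)≡19=t; d(3)→7·(3−13)≡8=i; p(15)→7·(15−13)≡14=o; a(0)→7·(0−13)≡13=n (all mod 26).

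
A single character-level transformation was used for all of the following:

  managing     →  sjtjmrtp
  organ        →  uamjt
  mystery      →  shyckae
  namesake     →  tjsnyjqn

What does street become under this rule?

Shifts by position in managing: pos 0: m→s (+6), pos 1: a→j (+9), pos 2: n→t (+6), pos 3: a→j (+9) — repeating every 2. It's a Vigenère-style cipher with numeric key [6,9]: position i shifts by key[i mod 2].
Applying it to street: s+6=y, t+9=c, r+6=x, e+9=n, e+6=k, t+9=c.

ycxnkc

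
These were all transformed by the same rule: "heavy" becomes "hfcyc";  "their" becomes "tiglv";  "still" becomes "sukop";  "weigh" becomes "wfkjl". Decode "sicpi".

The shift increases by 1 at each position, starting from +0: 0, 1, 2, ….
Decoding sicpi: s−0=s, i−1=h, c−2=a, p−3=m, i−4=e.

shame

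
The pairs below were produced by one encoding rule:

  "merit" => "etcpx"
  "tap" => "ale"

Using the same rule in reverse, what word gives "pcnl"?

The output letters match the input read backwards, each shifted +11: merit reversed is tirem. The word is reversed, then every letter is shifted forward by 11.
Decoding pcnl: shift back: p−11=e, c−11=r, n−11=c, l−11=a → erca; then reverse → acre.

acre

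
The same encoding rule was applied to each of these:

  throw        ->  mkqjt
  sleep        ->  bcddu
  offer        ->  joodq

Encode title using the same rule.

t(19)→m(12) and h(7)→k(10) fit y≡11x+11 (mod 26); the inverse of 11 mod 26 is 19. This is an affine cipher: with a=0,…,z=25, each position x becomes (11x+11) mod 26.
On title: t(19)→11·19+11≡12=m; i(8)→11·8+11≡21=v; t(19)→11·19+11≡12=m; l(11)→11·11+11≡2=c; e(4)→11·4+11≡3=d (all mod 26).

mvmcd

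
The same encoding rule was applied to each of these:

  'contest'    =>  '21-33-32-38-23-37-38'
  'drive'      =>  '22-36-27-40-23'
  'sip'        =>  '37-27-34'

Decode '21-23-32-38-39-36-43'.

c is letter #3 and maps to 21: an offset of 18. Letters become their 1-based position plus 18 (so a→19, b→20, …).
Undoing it on 21-23-32-38-39-36-43: 21→(21−18)÷1=3=c, 23→(23−18)÷1=5=e, 32→(32−18)÷1=14=n, 38→(38−18)÷1=20=t, 39→(39−18)÷1=21=u, 36→(36−18)÷1=18=r, 43→(43−18)÷1=25=y.

century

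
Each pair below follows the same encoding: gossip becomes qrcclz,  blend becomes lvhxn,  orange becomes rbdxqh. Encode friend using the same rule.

pblhxn

The shift depends on letter class: consonant g→q is +10, but vowel o→r is +3. The rule splits by letter class: vowels +3, consonants +10.
For friend: f(cons)+10=p, r(cons)+10=b, i(vowel)+3=l, e(vowel)+3=h, n(cons)+10=x, d(cons)+10=n.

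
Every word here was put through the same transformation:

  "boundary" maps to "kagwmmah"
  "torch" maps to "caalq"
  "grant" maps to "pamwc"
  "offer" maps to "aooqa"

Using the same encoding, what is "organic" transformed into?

The shift depends on letter class: consonant b→k is +9, but vowel o→a is +12. Two shifts are in play — +12 for a/e/i/o/u, +9 for every other letter.
On organic: o(vowel)+12=a, r(cons)+9=a, g(cons)+9=p, a(vowel)+12=m, n(cons)+9=w, i(vowel)+12=u, c(cons)+9=l.

aapmwul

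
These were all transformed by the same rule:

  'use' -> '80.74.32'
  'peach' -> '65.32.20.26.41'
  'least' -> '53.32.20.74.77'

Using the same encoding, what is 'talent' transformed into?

u(#21)→80 and s(#19)→74: differences scale by 3, so n = 3·pos + 17. Each letter becomes 3×(its alphabet position, a=1..z=26) + 17.
Applying it to talent: t=20→77, a=1→20, l=12→53, e=5→32, n=14→59, t=20→77.

77.20.53.32.59.77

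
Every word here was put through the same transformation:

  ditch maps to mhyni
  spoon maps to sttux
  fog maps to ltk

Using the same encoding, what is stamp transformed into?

urfyx

The output letters match the input read backwards, each shifted +5: ditch reversed is hctid. Two steps: reverse the string, then apply a Caesar shift of +5.
Applying it to stamp: reverse → pmats; then shift: p+5=u, m+5=r, a+5=f, t+5=y, s+5=x.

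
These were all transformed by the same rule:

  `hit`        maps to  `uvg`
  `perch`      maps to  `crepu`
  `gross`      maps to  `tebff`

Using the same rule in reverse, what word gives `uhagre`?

Compare letters: h→u is +13, i→v is +13, t→g is +13 — a constant shift. Every letter moves 13 places later in the alphabet, wrapping around z→a.
Undoing it on uhagre: u−13=h, h−13=u, a−13=n, g−13=t, r−13=e, e−13=r.

hunter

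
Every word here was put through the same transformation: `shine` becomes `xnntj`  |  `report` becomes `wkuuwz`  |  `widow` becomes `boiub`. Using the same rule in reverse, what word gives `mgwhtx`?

harbor

Shifts by position in shine: pos 0: s→x (+5), pos 1: h→n (+6), pos 2: i→n (+5), pos 3: n→t (+6) — repeating every 2. A repeating key of period 2 is used — shifts +5, +6 over and over.
Undoing it on mgwhtx: m−5=h, g−6=a, w−5=r, h−6=b, t−5=o, x−6=r.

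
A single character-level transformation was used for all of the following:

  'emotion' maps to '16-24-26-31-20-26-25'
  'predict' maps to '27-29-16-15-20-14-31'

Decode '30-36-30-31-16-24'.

system

e is letter #5 and maps to 16: an offset of 11. Letters become their 1-based position plus 11 (so a→12, b→13, …).
Undoing it on 30-36-30-31-16-24: 30→(30−11)÷1=19=s, 36→(36−11)÷1=25=y, 30→(30−11)÷1=19=s, 31→(31−11)÷1=20=t, 16→(16−11)÷1=5=e, 24→(24−11)÷1=13=m.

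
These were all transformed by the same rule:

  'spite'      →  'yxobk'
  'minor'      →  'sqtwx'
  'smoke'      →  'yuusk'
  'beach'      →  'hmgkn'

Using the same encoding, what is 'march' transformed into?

A repeating key of period 2 is used — shifts +6, +8 over and over.
On march: m+6=s, a+8=i, r+6=x, c+8=k, h+6=n.

sixkn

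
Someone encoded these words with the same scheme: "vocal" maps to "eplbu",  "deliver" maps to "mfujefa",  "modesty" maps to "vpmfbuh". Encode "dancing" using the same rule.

mbwdrop

Shifts by position in vocal: pos 0: v→e (+9), pos 1: o→p (+1), pos 2: c→l (+9), pos 3: a→b (+1) — repeating every 2. A repeating key of period 2 is used — shifts +9, +1 over and over.
Applying it to dancing: d+9=m, a+1=b, n+9=w, c+1=d, i+9=r, n+1=o, g+9=p.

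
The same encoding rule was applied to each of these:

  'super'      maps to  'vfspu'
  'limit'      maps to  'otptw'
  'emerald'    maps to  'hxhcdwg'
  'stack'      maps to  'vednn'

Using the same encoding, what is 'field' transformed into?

ithwg

The shifts repeat in a cycle of length 2: positions 0,1,… shift by +3, +11, then the pattern repeats.
On field: f+3=i, i+11=t, e+3=h, l+11=w, d+3=g.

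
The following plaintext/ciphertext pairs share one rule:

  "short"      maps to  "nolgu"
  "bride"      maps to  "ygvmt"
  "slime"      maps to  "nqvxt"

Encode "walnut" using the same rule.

prqebu

s(18)→n(13) and h(7)→o(14) fit y≡7x+17 (mod 26); the inverse of 7 mod 26 is 15. Treating letters as 0–25, the rule is x ↦ 7x + 17 (mod 26).
On walnut: w(22)→7·22+17≡15=p; a(0)→7·0+17≡17=r; l(11)→7·11+17≡16=q; n(13)→7·13+17≡4=e; u(20)→7·20+17≡1=b; t(19)→7·19+17≡20=u (all mod 26).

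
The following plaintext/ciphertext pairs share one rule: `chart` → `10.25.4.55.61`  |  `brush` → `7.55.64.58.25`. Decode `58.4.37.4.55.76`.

c(#3)→10 and h(#8)→25: differences scale by 3, so n = 3·pos + 1. With a=1..z=26, the number is 3·pos + 1.
Decoding 58.4.37.4.55.76: 58→(58−1)÷3=19=s, 4→(4−1)÷3=1=a, 37→(37−1)÷3=12=l, 4→(4−1)÷3=1=a, 55→(55−1)÷3=18=r, 76→(76−1)÷3=25=y.

salary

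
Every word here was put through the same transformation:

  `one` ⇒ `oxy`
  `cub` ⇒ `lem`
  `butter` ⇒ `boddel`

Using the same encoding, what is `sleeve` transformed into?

The output letters match the input read backwards, each shifted +10: one reversed is eno. Two steps: reverse the string, then apply a Caesar shift of +10.
Applying it to sleeve: reverse → eveels; then shift: e+10=o, v+10=f, e+10=o, e+10=o, l+10=v, s+10=c.

ofoovc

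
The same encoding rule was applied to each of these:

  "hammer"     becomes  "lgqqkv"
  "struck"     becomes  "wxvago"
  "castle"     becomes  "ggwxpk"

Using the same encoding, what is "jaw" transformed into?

nga

The shift depends on letter class: consonant h→l is +4, but vowel a→g is +6. The rule splits by letter class: vowels +6, consonants +4.
Applying it to jaw: j(cons)+4=n, a(vowel)+6=g, w(cons)+4=a.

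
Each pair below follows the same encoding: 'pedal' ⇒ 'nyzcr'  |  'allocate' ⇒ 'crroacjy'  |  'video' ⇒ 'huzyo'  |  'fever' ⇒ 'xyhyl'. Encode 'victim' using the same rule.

huajuq

p(15)→n(13) and e(4)→y(24) fit y≡25x+2 (mod 26); the inverse of 25 mod 26 is 25. Treating letters as 0–25, the rule is x ↦ 25x + 2 (mod 26).
Applying it to victim: v(21)→25·21+2≡7=h; i(8)→25·8+2≡20=u; c(2)→25·2+2≡0=a; t(19)→25·19+2≡9=j; i(8)→25·8+2≡20=u; m(12)→25·12+2≡16=q (all mod 26).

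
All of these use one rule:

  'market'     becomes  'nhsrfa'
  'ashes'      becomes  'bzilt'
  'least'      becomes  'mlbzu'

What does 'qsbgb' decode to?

plaza

A repeating key of period 2 is used — shifts +1, +7 over and over.
Undoing it on qsbgb: q−1=p, s−7=l, b−1=a, g−7=z, b−1=a.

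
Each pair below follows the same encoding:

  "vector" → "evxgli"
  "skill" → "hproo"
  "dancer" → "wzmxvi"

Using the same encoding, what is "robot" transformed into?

Letters are reflected about the middle of the alphabet (position → 25−position): Atbash.
On robot: r↔i, o↔l, b↔y, o↔l, t↔g.

ilylg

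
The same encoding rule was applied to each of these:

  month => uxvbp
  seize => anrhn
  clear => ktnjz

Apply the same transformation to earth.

njzbp

The shift depends on letter class: consonant m→u is +8, but vowel o→x is +9. Vowels shift forward by 9 and consonants shift forward by 8.
On earth: e(vowel)+9=n, a(vowel)+9=j, r(cons)+8=z, t(cons)+8=b, h(cons)+8=p.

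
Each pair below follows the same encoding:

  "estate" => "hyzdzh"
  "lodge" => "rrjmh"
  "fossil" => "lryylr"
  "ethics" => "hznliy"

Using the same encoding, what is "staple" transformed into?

The shift depends on letter class: consonant s→y is +6, but vowel e→h is +3. Vowels shift forward by 3 and consonants shift forward by 6.
For staple: s(cons)+6=y, t(cons)+6=z, a(vowel)+3=d, p(cons)+6=v, l(cons)+6=r, e(vowel)+3=h.

yzdvrh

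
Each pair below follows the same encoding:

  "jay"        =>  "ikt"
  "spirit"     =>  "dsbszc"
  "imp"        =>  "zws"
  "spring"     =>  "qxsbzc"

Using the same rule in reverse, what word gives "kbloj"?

The output letters match the input read backwards, each shifted +10: jay reversed is yaj. Two steps: reverse the string, then apply a Caesar shift of +10.
Reversing it on kbloj: shift back: k−10=a, b−10=r, l−10=b, o−10=e, j−10=z → arbez; then reverse → zebra.

zebra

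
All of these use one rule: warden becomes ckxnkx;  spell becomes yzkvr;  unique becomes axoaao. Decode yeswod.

Shifts by position in warden: pos 0: w→c (+6), pos 1: a→k (+10), pos 2: r→x (+6), pos 3: d→n (+10) — repeating every 2. It's a Vigenère-style cipher with numeric key [6,10]: position i shifts by key[i mod 2].
Reversing it on yeswod: y−6=s, e−10=u, s−6=m, w−10=m, o−6=i, d−10=t.

summit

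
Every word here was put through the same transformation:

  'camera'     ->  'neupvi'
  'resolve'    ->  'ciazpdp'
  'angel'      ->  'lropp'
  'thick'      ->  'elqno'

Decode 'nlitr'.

Shifts by position in camera: pos 0: c→n (+11), pos 1: a→e (+4), pos 2: m→u (+8), pos 3: e→p (+11), pos 4: r→v (+4), pos 5: a→i (+8) — repeating every 3. It's a Vigenère-style cipher with numeric key [11,4,8]: position i shifts by key[i mod 3].
Reversing it on nlitr: n−11=c, l−4=h, i−8=a, t−11=i, r−4=n.

chain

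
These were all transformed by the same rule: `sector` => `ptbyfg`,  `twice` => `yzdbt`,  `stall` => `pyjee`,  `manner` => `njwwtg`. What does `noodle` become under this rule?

wffket

s(18)→p(15) and e(4)→t(19) fit y≡9x+9 (mod 26); the inverse of 9 mod 26 is 3. Treating letters as 0–25, the rule is x ↦ 9x + 9 (mod 26).
For noodle: n(13)→9·13+9≡22=w; o(14)→9·14+9≡5=f; o(14)→9·14+9≡5=f; d(3)→9·3+9≡10=k; l(11)→9·11+9≡4=e; e(4)→9·4+9≡19=t (all mod 26).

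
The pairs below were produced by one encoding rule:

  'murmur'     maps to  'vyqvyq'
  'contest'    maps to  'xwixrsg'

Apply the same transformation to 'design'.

The output letters match the input read backwards, each shifted +4: murmur reversed is rumrum. Read the word backwards and shift each letter +4.
On design: reverse → ngised; then shift: n+4=r, g+4=k, i+4=m, s+4=w, e+4=i, d+4=h.

rkmwih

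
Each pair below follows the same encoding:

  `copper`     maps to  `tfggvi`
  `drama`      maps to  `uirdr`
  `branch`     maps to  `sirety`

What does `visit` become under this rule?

It's a constant shift of +17 (ROT17).
On visit: v+17=m, i+17=z, s+17=j, i+17=z, t+17=k.

mzjzk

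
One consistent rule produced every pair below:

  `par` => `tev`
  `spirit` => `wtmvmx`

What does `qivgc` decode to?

Compare letters: p→t is +4, a→e is +4, r→v is +4 — a constant shift. Each letter is shifted forward by 4 in the alphabet (a Caesar shift of +4).
Reversing it on qivgc: q−4=m, i−4=e, v−4=r, g−4=c, c−4=y.

mercy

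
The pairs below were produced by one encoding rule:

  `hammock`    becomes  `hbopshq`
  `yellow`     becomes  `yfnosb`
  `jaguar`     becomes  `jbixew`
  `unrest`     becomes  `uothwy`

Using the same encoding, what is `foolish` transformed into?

In hammock: h→h is +0, a→b is +1, m→o is +2, m→p is +3 — the shift increases by 1 each position. Letter i (0-indexed) is shifted by i+0, so successive shifts are 0, 1, 2, ….
Applying it to foolish: f+0=f, o+1=p, o+2=q, l+3=o, i+4=m, s+5=x, h+6=n.

fpqomxn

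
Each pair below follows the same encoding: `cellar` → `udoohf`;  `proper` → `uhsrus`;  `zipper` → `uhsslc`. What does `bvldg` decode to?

daisy

The word is reversed, then every letter is shifted forward by 3.
Reversing it on bvldg: shift back: b−3=y, v−3=s, l−3=i, d−3=a, g−3=d → ysiad; then reverse → daisy.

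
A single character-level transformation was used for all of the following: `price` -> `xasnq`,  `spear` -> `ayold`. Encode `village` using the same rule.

Letter i (0-indexed) is shifted by i+8, so successive shifts are 8, 9, 10, ….
Applying it to village: v+8=d, i+9=r, l+10=v, l+11=w, a+12=m, g+13=t, e+14=s.

drvwmts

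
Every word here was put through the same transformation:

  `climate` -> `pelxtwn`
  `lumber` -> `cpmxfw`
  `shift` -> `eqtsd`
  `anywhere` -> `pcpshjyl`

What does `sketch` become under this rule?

Read the word backwards and shift each letter +11.
On sketch: reverse → hcteks; then shift: h+11=s, c+11=n, t+11=e, e+11=p, k+11=v, s+11=d.

snepvd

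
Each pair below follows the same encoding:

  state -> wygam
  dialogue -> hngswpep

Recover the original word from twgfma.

The shift increases by 1 at each position, starting from +4: 4, 5, 6, ….
Undoing it on twgfma: t−4=p, w−5=r, g−6=a, f−7=y, m−8=e, a−9=r.

prayer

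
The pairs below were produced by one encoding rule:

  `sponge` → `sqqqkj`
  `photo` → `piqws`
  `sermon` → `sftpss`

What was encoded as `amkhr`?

In sponge: s→s is +0, p→q is +1, o→q is +2, n→q is +3 — the shift increases by 1 each position. The shift increases by 1 at each position, starting from +0: 0, 1, 2, ….
Decoding amkhr: a−0=a, m−1=l, k−2=i, h−3=e, r−4=n.

alien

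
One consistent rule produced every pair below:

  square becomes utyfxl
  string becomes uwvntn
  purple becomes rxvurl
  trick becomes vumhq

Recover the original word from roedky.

In square: s→u is +2, q→t is +3, u→y is +4, a→f is +5 — the shift increases by 1 each position. Each letter shifts forward by (position + 2), i.e. 2, 3, 4, … — the shift grows by one for each successive letter.
Decoding roedky: r−2=p, o−3=l, e−4=a, d−5=y, k−6=e, y−7=r.

player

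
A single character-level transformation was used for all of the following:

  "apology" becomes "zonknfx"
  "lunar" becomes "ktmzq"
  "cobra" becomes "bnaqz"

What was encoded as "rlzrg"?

smash

Compare letters: a→z is +25, p→o is +25, o→n is +25 — a constant shift. This is a Caesar cipher with shift 25.
Reversing it on rlzrg: r−25=s, l−25=m, z−25=a, r−25=s, g−25=h.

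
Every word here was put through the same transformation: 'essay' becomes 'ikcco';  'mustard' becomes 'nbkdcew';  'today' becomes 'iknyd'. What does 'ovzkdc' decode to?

staple

Read the word backwards and shift each letter +10.
Reversing it on ovzkdc: shift back: o−10=e, v−10=l, z−10=p, k−10=a, d−10=t, c−10=s → elpats; then reverse → staple.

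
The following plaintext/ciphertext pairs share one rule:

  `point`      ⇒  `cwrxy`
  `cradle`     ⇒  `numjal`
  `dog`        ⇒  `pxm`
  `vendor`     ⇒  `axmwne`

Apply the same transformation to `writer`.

The output letters match the input read backwards, each shifted +9: point reversed is tniop. Two steps: reverse the string, then apply a Caesar shift of +9.
On writer: reverse → retirw; then shift: r+9=a, e+9=n, t+9=c, i+9=r, r+9=a, w+9=f.

ancraf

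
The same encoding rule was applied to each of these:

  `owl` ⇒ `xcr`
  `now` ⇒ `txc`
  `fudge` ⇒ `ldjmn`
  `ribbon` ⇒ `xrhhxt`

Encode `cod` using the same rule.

ixj

The shift depends on letter class: consonant w→c is +6, but vowel o→x is +9. Vowels shift forward by 9 and consonants shift forward by 6.
On cod: c(cons)+6=i, o(vowel)+9=x, d(cons)+6=j.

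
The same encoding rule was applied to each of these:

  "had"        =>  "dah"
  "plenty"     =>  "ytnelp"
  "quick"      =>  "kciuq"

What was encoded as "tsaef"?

feast

The output letters match the input read backwards: had reversed is dah. The word is simply reversed.
Undoing it on tsaef: then reverse → feast.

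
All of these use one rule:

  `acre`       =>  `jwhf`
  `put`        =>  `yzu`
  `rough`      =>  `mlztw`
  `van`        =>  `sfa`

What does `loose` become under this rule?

jxttq

Two steps: reverse the string, then apply a Caesar shift of +5.
Applying it to loose: reverse → esool; then shift: e+5=j, s+5=x, o+5=t, o+5=t, l+5=q.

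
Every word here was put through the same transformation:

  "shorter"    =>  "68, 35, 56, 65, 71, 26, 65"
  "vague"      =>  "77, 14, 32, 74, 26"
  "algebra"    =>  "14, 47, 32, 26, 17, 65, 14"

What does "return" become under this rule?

65, 26, 71, 74, 65, 53

With a=1..z=26, the number is 3·pos + 11.
Applying it to return: r=18→65, e=5→26, t=20→71, u=21→74, r=18→65, n=14→53.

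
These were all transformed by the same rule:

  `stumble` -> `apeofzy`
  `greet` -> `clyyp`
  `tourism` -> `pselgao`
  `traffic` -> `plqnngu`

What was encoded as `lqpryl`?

s(18)→a(0) and t(19)→p(15) fit y≡15x+16 (mod 26); the inverse of 15 mod 26 is 7. Treating letters as 0–25, the rule is x ↦ 15x + 16 (mod 26).
Reversing it on lqpryl: l(11)→7·(11−16)≡17=r; q(16)→7·(16−16)≡0=a; p(15)→7·(15−16)≡19=t; r(17)→7·(17−16)≡7=h; y(24)→7·(24−16)≡4=e; l(11)→7·(11−16)≡17=r (all mod 26).

rather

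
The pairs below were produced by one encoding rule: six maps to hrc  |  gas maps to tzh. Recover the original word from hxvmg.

scent

Each pair mirrors across the alphabet (s↔h, i↔r, x↔c): positions sum to 25. Each letter is replaced by its mirror in the alphabet: a↔z, b↔y, c↔x, and so on (the Atbash cipher).
Decoding hxvmg: h↔s, x↔c, v↔e, m↔n, g↔t.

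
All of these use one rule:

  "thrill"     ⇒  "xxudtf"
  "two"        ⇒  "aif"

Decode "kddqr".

ferry

The output letters match the input read backwards, each shifted +12: thrill reversed is llirht. Read the word backwards and shift each letter +12.
Undoing it on kddqr: shift back: k−12=y, d−12=r, d−12=r, q−12=e, r−12=f → yrref; then reverse → ferry.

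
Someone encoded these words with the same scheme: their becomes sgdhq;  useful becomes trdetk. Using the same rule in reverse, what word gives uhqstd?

virtue

Each letter is shifted forward by 25 in the alphabet (a Caesar shift of +25).
Reversing it on uhqstd: u−25=v, h−25=i, q−25=r, s−25=t, t−25=u, d−25=e.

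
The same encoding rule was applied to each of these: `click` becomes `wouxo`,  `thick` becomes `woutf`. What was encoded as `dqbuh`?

The output letters match the input read backwards, each shifted +12: click reversed is kcilc. Read the word backwards and shift each letter +12.
Decoding dqbuh: shift back: d−12=r, q−12=e, b−12=p, u−12=i, h−12=v → repiv; then reverse → viper.

viper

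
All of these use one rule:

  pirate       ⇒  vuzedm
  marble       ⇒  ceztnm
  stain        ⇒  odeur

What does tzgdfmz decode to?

Each letter's alphabet position (a=0..z=25) is mapped through 15·x+4 mod 26 — an affine cipher.
Undoing it on tzgdfmz: t(19)→7·(19−4)≡1=b; z(25)→7·(25−4)≡17=r; g(6)→7·(6−4)≡14=o; d(3)→7·(3−4)≡19=t; f(5)→7·(5−4)≡7=h; m(12)→7·(12−4)≡4=e; z(25)→7·(25−4)≡17=r (all mod 26).

brother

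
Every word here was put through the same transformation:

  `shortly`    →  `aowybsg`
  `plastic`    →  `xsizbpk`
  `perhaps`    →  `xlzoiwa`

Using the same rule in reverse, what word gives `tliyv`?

Shifts by position in shortly: pos 0: s→a (+8), pos 1: h→o (+7), pos 2: o→w (+8), pos 3: r→y (+7) — repeating every 2. It's a Vigenère-style cipher with numeric key [8,7]: position i shifts by key[i mod 2].
Reversing it on tliyv: t−8=l, l−7=e, i−8=a, y−7=r, v−8=n.

learn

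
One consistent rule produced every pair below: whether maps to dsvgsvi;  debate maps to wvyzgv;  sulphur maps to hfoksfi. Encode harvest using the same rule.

Letters are reflected about the middle of the alphabet (position → 25−position): Atbash.
On harvest: h↔s, a↔z, r↔i, v↔e, e↔v, s↔h, t↔g.

szievhg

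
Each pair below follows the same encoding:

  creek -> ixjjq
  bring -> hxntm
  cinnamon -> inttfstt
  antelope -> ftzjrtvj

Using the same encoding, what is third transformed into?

The shift depends on letter class: consonant c→i is +6, but vowel e→j is +5. Vowels shift forward by 5 and consonants shift forward by 6.
On third: t(cons)+6=z, h(cons)+6=n, i(vowel)+5=n, r(cons)+6=x, d(cons)+6=j.

znnxj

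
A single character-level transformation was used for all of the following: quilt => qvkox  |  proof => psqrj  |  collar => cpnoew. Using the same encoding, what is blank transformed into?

bmcqo

In quilt: q→q is +0, u→v is +1, i→k is +2, l→o is +3 — the shift increases by 1 each position. The shift increases by 1 at each position, starting from +0: 0, 1, 2, ….
Applying it to blank: b+0=b, l+1=m, a+2=c, n+3=q, k+4=o.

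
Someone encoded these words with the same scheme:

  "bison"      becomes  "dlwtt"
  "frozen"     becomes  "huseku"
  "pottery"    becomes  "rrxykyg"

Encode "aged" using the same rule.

In bison: b→d is +2, i→l is +3, s→w is +4, o→t is +5 — the shift increases by 1 each position. The shift increases by 1 at each position, starting from +2: 2, 3, 4, ….
For aged: a+2=c, g+3=j, e+4=i, d+5=i.

cjii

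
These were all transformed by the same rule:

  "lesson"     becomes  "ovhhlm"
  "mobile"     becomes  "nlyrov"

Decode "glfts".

Each pair mirrors across the alphabet (l↔o, e↔v, s↔h): positions sum to 25. Letters are reflected about the middle of the alphabet (position → 25−position): Atbash.
Decoding glfts: g↔t, l↔o, f↔u, t↔g, s↔h.

tough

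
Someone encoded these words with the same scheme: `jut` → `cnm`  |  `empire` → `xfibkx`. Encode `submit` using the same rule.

Each letter is shifted forward by 19 in the alphabet (a Caesar shift of +19).
For submit: s+19=l, u+19=n, b+19=u, m+19=f, i+19=b, t+19=m.

lnufbm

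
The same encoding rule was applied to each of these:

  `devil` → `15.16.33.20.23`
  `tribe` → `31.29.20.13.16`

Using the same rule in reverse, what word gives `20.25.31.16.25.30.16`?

d is letter #4 and maps to 15: an offset of 11. The number is (letter's place in the alphabet, a=1) + 11.
Reversing it on 20.25.31.16.25.30.16: 20→(20−11)÷1=9=i, 25→(25−11)÷1=14=n, 31→(31−11)÷1=20=t, 16→(16−11)÷1=5=e, 25→(25−11)÷1=14=n, 30→(30−11)÷1=19=s, 16→(16−11)÷1=5=e.

intense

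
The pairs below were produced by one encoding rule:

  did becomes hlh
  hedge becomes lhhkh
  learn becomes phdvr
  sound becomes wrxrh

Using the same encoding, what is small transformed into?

wqdpp

The rule splits by letter class: vowels +3, consonants +4.
On small: s(cons)+4=w, m(cons)+4=q, a(vowel)+3=d, l(cons)+4=p, l(cons)+4=p.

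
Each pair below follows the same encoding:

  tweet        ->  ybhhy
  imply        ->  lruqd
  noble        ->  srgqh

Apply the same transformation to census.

The shift depends on letter class: consonant t→y is +5, but vowel e→h is +3. The rule splits by letter class: vowels +3, consonants +5.
For census: c(cons)+5=h, e(vowel)+3=h, n(cons)+5=s, s(cons)+5=x, u(vowel)+3=x, s(cons)+5=x.

hhsxxx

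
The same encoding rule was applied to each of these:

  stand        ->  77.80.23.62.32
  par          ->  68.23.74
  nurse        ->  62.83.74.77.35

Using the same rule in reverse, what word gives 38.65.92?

fox

s(#19)→77 and t(#20)→80: differences scale by 3, so n = 3·pos + 20. The formula is n = 3×(alphabet index, a=1) + 20.
Decoding 38.65.92: 38→(38−20)÷3=6=f, 65→(65−20)÷3=15=o, 92→(92−20)÷3=24=x.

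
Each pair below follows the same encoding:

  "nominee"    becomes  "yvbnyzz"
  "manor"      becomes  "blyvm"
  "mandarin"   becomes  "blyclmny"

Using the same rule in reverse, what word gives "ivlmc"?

board

n(13)→y(24) and o(14)→v(21) fit y≡23x+11 (mod 26); the inverse of 23 mod 26 is 17. This is an affine cipher: with a=0,…,z=25, each position x becomes (23x+11) mod 26.
Decoding ivlmc: i(8)→17·(8−11)≡1=b; v(21)→17·(21−11)≡14=o; l(11)→17·(11−11)≡0=a; m(12)→17·(12−11)≡17=r; c(2)→17·(2−11)≡3=d (all mod 26).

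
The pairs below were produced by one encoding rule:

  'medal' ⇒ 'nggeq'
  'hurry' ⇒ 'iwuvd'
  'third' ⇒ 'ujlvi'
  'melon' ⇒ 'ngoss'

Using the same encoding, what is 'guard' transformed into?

In medal: m→n is +1, e→g is +2, d→g is +3, a→e is +4 — the shift increases by 1 each position. The shift increases by 1 at each position, starting from +1: 1, 2, 3, ….
On guard: g+1=h, u+2=w, a+3=d, r+4=v, d+5=i.

hwdvi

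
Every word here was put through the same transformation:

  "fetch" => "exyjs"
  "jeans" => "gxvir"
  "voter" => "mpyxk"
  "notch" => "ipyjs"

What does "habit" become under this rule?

f(5)→e(4) and e(4)→x(23) fit y≡7x+21 (mod 26); the inverse of 7 mod 26 is 15. Each letter's alphabet position (a=0..z=25) is mapped through 7·x+21 mod 26 — an affine cipher.
Applying it to habit: h(7)→7·7+21≡18=s; a(0)→7·0+21≡21=v; b(1)→7·1+21≡2=c; i(8)→7·8+21≡25=z; t(19)→7·19+21≡24=y (all mod 26).

svczy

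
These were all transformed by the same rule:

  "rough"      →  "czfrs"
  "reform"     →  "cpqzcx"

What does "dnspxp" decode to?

scheme

Compare letters: r→c is +11, o→z is +11, u→f is +11 — a constant shift. It's a constant shift of +11 (ROT11).
Decoding dnspxp: d−11=s, n−11=c, s−11=h, p−11=e, x−11=m, p−11=e.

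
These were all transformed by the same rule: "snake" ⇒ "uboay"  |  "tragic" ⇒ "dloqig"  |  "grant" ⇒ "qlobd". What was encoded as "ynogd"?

exact

This is an affine cipher: with a=0,…,z=25, each position x becomes (9x+14) mod 26.
Undoing it on ynogd: y(24)→3·(24−14)≡4=e; n(13)→3·(13−14)≡23=x; o(14)→3·(14−14)≡0=a; g(6)→3·(6−14)≡2=c; d(3)→3·(3−14)≡19=t (all mod 26).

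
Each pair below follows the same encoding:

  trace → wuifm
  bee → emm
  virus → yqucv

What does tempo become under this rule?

The shift depends on letter class: consonant t→w is +3, but vowel a→i is +8. Two shifts are in play — +8 for a/e/i/o/u, +3 for every other letter.
Applying it to tempo: t(cons)+3=w, e(vowel)+8=m, m(cons)+3=p, p(cons)+3=s, o(vowel)+8=w.

wmpsw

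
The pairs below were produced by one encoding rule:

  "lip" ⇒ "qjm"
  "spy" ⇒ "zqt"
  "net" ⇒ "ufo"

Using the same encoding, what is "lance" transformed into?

fdobm

The output letters match the input read backwards, each shifted +1: lip reversed is pil. Two steps: reverse the string, then apply a Caesar shift of +1.
On lance: reverse → ecnal; then shift: e+1=f, c+1=d, n+1=o, a+1=b, l+1=m.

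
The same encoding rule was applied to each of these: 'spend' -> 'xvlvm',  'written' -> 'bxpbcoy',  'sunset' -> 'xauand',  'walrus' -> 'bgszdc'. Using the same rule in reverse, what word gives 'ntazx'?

intro

In spend: s→x is +5, p→v is +6, e→l is +7, n→v is +8 — the shift increases by 1 each position. Each letter shifts forward by (position + 5), i.e. 5, 6, 7, … — the shift grows by one for each successive letter.
Undoing it on ntazx: n−5=i, t−6=n, a−7=t, z−8=r, x−9=o.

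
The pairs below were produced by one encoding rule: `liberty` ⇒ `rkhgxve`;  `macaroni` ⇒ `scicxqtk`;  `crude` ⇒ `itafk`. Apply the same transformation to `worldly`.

Shifts by position in liberty: pos 0: l→r (+6), pos 1: i→k (+2), pos 2: b→h (+6), pos 3: e→g (+2) — repeating every 2. It's a Vigenère-style cipher with numeric key [6,2]: position i shifts by key[i mod 2].
For worldly: w+6=c, o+2=q, r+6=x, l+2=n, d+6=j, l+2=n, y+6=e.

cqxnjne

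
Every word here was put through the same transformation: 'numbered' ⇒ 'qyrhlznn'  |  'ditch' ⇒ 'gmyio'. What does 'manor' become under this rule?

pesuy

In numbered: n→q is +3, u→y is +4, m→r is +5, b→h is +6 — the shift increases by 1 each position. The shift increases by 1 at each position, starting from +3: 3, 4, 5, ….
For manor: m+3=p, a+4=e, n+5=s, o+6=u, r+7=y.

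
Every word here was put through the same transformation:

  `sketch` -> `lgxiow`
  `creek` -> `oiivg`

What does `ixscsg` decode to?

The word is reversed, then every letter is shifted forward by 4.
Reversing it on ixscsg: shift back: i−4=e, x−4=t, s−4=o, c−4=y, s−4=o, g−4=c → etoyoc; then reverse → coyote.

coyote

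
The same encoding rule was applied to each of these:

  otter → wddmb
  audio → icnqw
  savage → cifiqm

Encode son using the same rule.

The shift depends on letter class: consonant t→d is +10, but vowel o→w is +8. Vowels shift forward by 8 and consonants shift forward by 10.
Applying it to son: s(cons)+10=c, o(vowel)+8=w, n(cons)+10=x.

cwx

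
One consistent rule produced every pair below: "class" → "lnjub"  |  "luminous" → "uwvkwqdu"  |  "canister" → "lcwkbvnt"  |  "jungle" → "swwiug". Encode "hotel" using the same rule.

qqcgu

A repeating key of period 2 is used — shifts +9, +2 over and over.
For hotel: h+9=q, o+2=q, t+9=c, e+2=g, l+9=u.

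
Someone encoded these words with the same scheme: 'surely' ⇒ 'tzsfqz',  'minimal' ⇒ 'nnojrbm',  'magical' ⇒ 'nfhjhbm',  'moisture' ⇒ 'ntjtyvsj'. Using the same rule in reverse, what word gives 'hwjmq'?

The shifts repeat in a cycle of length 3: positions 0,1,… shift by +1, +5, +1, then the pattern repeats.
Undoing it on hwjmq: h−1=g, w−5=r, j−1=i, m−1=l, q−5=l.

grill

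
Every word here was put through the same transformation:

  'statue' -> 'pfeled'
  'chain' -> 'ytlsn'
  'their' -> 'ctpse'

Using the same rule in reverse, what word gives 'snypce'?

The output letters match the input read backwards, each shifted +11: statue reversed is eutats. Two steps: reverse the string, then apply a Caesar shift of +11.
Undoing it on snypce: shift back: s−11=h, n−11=c, y−11=n, p−11=e, c−11=r, e−11=t → hcnert; then reverse → trench.

trench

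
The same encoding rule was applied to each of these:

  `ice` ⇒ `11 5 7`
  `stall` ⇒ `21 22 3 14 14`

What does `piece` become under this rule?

18 11 7 5 7

i is letter #9 and maps to 11: an offset of 2. The number is (letter's place in the alphabet, a=1) + 2.
For piece: p=16→18, i=9→11, e=5→7, c=3→5, e=5→7.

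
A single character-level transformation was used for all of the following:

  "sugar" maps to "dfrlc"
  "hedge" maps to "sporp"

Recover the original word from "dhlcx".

Compare letters: s→d is +11, u→f is +11, g→r is +11 — a constant shift. Every letter moves 11 places later in the alphabet, wrapping around z→a.
Decoding dhlcx: d−11=s, h−11=w, l−11=a, c−11=r, x−11=m.

swarm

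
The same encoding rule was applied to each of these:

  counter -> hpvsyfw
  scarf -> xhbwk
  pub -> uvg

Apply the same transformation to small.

xrbqq

The rule splits by letter class: vowels +1, consonants +5.
On small: s(cons)+5=x, m(cons)+5=r, a(vowel)+1=b, l(cons)+5=q, l(cons)+5=q.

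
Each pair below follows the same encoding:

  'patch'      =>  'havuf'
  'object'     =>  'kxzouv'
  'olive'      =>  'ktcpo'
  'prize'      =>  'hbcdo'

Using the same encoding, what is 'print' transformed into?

hbcnv

Each letter's alphabet position (a=0..z=25) is mapped through 23·x+0 mod 26 — an affine cipher.
For print: p(15)→23·15+0≡7=h; r(17)→23·17+0≡1=b; i(8)→23·8+0≡2=c; n(13)→23·13+0≡13=n; t(19)→23·19+0≡21=v (all mod 26).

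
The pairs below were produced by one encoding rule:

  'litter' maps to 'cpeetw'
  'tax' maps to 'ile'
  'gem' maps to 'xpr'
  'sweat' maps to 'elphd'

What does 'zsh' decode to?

The output letters match the input read backwards, each shifted +11: litter reversed is rettil. Read the word backwards and shift each letter +11.
Undoing it on zsh: shift back: z−11=o, s−11=h, h−11=w → ohw; then reverse → who.

who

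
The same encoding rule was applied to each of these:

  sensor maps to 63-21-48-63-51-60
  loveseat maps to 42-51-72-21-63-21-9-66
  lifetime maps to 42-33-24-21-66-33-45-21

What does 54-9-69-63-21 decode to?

pause

s(#19)→63 and e(#5)→21: differences scale by 3, so n = 3·pos + 6. With a=1..z=26, the number is 3·pos + 6.
Reversing it on 54-9-69-63-21: 54→(54−6)÷3=16=p, 9→(9−6)÷3=1=a, 69→(69−6)÷3=21=u, 63→(63−6)÷3=19=s, 21→(21−6)÷3=5=e.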